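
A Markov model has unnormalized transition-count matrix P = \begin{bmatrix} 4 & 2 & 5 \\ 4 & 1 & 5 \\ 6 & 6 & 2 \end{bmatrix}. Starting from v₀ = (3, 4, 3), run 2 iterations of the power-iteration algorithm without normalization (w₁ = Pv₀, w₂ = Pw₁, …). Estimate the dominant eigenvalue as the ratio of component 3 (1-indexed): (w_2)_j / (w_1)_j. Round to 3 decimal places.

w1 = Pv₀ = (35, 31, 48)
w2 = Pw1 = (442, 411, 492)
Ratio at component: 492 / 48 = 10.250

10.250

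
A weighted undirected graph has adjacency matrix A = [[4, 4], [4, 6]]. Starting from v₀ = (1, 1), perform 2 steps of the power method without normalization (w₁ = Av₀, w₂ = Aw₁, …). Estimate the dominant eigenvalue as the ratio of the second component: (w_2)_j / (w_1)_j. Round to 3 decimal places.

w1 = Av₀ = (4·1 + 4·1; 4·1 + 6·1) = (8, 10)
w2 = Aw1 = (4·8 + 4·10; 4·8 + 6·10) = (72, 92)
Ratio at component: 92 / 10 = 9.200

9.200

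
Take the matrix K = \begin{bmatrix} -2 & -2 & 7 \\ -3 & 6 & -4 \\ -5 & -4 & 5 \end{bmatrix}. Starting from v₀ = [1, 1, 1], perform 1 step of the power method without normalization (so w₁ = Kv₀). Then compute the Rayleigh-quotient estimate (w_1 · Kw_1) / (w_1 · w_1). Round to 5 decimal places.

w1 = Kv₀ = ((-2)·1 + (-2)·1 + 7·1; (-3)·1 + 6·1 + (-4)·1; (-5)·1 + (-4)·1 + 5·1) = (3, -1, -4)
Kw1 = (-32, 1, -31)
w1·Kw1 = 3·(-32) + (-1)·1 + (-4)·(-31) = 27; w1·w1 = 3·3 + (-1)·(-1) + (-4)·(-4) = 26
λ ≈ 27/26 = 1.03846

λ ≈ 1.03846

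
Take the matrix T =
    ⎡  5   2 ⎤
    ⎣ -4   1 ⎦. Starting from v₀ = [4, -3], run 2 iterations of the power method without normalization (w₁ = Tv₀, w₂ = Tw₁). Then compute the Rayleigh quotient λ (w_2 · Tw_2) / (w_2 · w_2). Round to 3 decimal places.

w1 = Tv₀ = (5·4 + 2·(-3); (-4)·4 + 1·(-3)) = (14, -19)
w2 = Tw1 = (5·14 + 2·(-19); (-4)·14 + 1·(-19)) = (32, -75)
Tw2 = (10, -203)
w2·Tw2 = 32·10 + (-75)·(-203) = 15545; w2·w2 = 32·32 + (-75)·(-75) = 6649
λ ≈ 15545/6649 = 2.338

2.338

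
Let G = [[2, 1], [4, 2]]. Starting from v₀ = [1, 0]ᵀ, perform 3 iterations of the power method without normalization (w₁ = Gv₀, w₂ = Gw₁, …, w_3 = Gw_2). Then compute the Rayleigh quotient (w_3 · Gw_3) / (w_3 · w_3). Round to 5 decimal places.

λ ≈ 4.00000

w1 = Gv₀ = (2·1 + 1·0; 4·1 + 2·0) = (2, 4)
w2 = Gw1 = (2·2 + 1·4; 4·2 + 2·4) = (8, 16)
w3 = Gw2 = (32, 64)
Gw3 = (128, 256)
w3·Gw3 = 32·128 + 64·256 = 20480; w3·w3 = 32·32 + 64·64 = 5120
λ ≈ 20480/5120 = 4.00000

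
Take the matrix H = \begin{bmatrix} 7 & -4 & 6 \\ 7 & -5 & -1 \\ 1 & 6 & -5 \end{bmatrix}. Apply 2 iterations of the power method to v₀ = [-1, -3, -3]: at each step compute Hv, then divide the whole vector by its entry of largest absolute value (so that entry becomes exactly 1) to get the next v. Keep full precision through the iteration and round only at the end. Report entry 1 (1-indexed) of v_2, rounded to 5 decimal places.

Hv0 = (-13.000000, 11.000000, -4.000000); divide by -13.000000 → v1 = (1.000000, -0.846154, 0.307692)
Hv1 = (12.230769, 10.923077, -5.615385); divide by 12.230769 → v2 = (1.000000, 0.893082, -0.459119)
Requested entry of v2: -159/-159 = 1.00000

1.00000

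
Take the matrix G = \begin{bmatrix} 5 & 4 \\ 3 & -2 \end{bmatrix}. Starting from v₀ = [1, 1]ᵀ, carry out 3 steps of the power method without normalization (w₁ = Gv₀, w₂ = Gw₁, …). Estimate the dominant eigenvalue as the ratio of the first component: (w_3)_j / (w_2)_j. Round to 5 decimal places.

w1 = Gv₀ = (9, 1)
w2 = Gw1 = (49, 25)
w3 = Gw2 = (345, 97)
Ratio at component: 345 / 49 = 7.04082

λ ≈ 7.04082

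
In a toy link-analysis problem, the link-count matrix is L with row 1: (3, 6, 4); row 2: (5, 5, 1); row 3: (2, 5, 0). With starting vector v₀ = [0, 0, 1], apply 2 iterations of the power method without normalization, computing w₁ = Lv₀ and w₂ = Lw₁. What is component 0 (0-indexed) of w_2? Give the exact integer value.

18

w1 = Lv₀ = (4, 1, 0)
w2 = Lw1 = (18, 25, 13)
The requested component of w2 is 18.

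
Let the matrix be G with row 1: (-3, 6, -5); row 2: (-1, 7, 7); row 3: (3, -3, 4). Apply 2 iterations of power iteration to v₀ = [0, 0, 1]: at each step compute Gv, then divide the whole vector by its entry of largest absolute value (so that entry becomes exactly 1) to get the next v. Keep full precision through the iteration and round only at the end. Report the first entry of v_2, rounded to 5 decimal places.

Gv0 = (-5.000000, 7.000000, 4.000000); divide by 7.000000 → v1 = (-0.714286, 1.000000, 0.571429)
Gv1 = (5.285714, 11.714286, -2.857143); divide by 11.714286 → v2 = (0.451220, 1.000000, -0.243902)
Requested entry of v2: 37/82 = 0.45122

0.45122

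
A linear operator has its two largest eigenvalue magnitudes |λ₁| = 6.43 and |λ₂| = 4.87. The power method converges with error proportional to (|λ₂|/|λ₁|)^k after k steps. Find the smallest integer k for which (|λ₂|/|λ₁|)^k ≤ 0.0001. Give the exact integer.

|λ₂/λ₁| = 4.87/6.43 = 0.75739
Need k ≥ ln(0.0001) / ln(0.75739) = -9.2103 / -0.2779 ≈ 33.145
Smallest integer k satisfying the bound: 34

34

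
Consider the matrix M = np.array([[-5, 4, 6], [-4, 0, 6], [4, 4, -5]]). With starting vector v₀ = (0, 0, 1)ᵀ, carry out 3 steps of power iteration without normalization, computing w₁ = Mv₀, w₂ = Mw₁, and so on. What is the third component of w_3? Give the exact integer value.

-725

w1 = Mv₀ = ((-5)·0 + 4·0 + 6·1; (-4)·0 + 0·0 + 6·1; 4·0 + 4·0 + (-5)·1) = (6, 6, -5)
w2 = Mw1 = ((-5)·6 + 4·6 + 6·(-5); (-4)·6 + 0·6 + 6·(-5); 4·6 + 4·6 + (-5)·(-5)) = (-36, -54, 73)
w3 = Mw2 = (402, 582, -725)
The requested component of w3 is -725.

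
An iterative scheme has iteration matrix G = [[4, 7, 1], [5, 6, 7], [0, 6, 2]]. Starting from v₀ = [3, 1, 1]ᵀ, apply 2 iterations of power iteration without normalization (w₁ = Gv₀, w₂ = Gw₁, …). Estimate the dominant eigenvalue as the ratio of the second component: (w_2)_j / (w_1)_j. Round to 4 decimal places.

w1 = Gv₀ = (20, 28, 8)
w2 = Gw1 = (284, 324, 184)
Ratio at component: 324 / 28 = 11.5714

λ ≈ 11.5714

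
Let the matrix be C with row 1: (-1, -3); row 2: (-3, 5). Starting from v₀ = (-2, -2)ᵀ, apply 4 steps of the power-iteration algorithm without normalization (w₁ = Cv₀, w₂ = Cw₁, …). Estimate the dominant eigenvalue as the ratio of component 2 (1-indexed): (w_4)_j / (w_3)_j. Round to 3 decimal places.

6.655

w1 = Cv₀ = (8, -4)
w2 = Cw1 = (4, -44)
w3 = Cw2 = (128, -232)
w4 = Cw3 = (568, -1544)
Ratio at component: -1544 / -232 = 6.655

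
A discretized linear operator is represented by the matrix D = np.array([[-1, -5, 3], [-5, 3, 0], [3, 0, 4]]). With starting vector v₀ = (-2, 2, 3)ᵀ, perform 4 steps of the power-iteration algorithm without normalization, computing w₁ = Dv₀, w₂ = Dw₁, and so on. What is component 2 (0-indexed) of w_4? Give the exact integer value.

w1 = Dv₀ = ((-1)·(-2) + (-5)·2 + 3·3; (-5)·(-2) + 3·2 + 0·3; 3·(-2) + 0·2 + 4·3) = (1, 16, 6)
w2 = Dw1 = ((-1)·1 + (-5)·16 + 3·6; (-5)·1 + 3·16 + 0·6; 3·1 + 0·16 + 4·6) = (-63, 43, 27)
w3 = Dw2 = (-71, 444, -81)
w4 = Dw3 = (-2392, 1687, -537)
The requested component of w4 is -537.

-537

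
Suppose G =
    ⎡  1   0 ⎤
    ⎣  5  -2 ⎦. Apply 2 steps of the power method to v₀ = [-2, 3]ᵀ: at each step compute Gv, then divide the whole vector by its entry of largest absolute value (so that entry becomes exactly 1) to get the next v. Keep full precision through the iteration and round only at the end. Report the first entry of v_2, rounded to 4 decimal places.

-0.0909

Gv0 = (-2.00000, -16.00000); divide by -16.00000 → v1 = (0.12500, 1.00000)
Gv1 = (0.12500, -1.37500); divide by -1.37500 → v2 = (-0.09091, 1.00000)
Requested entry of v2: -2/22 = -0.0909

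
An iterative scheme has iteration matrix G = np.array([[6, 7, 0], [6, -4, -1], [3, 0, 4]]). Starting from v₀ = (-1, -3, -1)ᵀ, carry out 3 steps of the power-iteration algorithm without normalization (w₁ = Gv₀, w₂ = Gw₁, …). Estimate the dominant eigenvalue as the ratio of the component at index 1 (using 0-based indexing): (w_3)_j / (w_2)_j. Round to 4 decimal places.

λ ≈ -0.8907

w1 = Gv₀ = (-27, 7, -7)
w2 = Gw1 = (-113, -183, -109)
w3 = Gw2 = (-1959, 163, -775)
Ratio at component: 163 / -183 = -0.8907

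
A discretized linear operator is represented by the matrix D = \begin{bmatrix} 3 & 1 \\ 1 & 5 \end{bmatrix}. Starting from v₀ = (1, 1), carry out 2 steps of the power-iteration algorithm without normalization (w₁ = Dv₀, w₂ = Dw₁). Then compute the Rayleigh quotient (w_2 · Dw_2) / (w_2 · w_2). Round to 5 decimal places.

w1 = Dv₀ = (3·1 + 1·1; 1·1 + 5·1) = (4, 6)
w2 = Dw1 = (3·4 + 1·6; 1·4 + 5·6) = (18, 34)
Dw2 = (88, 188)
w2·Dw2 = 18·88 + 34·188 = 7976; w2·w2 = 18·18 + 34·34 = 1480
λ ≈ 7976/1480 = 5.38919

5.38919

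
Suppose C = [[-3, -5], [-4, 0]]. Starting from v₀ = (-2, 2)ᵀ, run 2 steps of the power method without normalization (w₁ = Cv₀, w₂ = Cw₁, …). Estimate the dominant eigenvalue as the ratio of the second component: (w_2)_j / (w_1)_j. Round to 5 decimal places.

2.00000

w1 = Cv₀ = ((-3)·(-2) + (-5)·2; (-4)·(-2) + 0·2) = (-4, 8)
w2 = Cw1 = ((-3)·(-4) + (-5)·8; (-4)·(-4) + 0·8) = (-28, 16)
Ratio at component: 16 / 8 = 2.00000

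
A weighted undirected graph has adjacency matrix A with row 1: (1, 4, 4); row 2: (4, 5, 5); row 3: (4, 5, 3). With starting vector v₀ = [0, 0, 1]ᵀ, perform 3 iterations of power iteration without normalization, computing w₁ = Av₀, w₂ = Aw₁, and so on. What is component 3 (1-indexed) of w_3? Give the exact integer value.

574

w1 = Av₀ = (4, 5, 3)
w2 = Aw1 = (36, 56, 50)
w3 = Aw2 = (460, 674, 574)
The requested component of w3 is 574.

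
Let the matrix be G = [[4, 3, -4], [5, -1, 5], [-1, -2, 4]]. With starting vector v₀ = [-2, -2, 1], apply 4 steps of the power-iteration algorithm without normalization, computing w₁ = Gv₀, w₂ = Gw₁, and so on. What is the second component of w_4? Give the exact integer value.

-1752

w1 = Gv₀ = (-18, -3, 10)
w2 = Gw1 = (-121, -37, 64)
w3 = Gw2 = (-851, -248, 451)
w4 = Gw3 = (-5952, -1752, 3151)
The requested component of w4 is -1752.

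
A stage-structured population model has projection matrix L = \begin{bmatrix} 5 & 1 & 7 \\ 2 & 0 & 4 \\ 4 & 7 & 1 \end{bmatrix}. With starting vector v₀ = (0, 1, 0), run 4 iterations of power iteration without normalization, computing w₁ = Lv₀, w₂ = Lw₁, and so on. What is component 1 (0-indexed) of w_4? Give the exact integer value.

w1 = Lv₀ = (5·0 + 1·1 + 7·0; 2·0 + 0·1 + 4·0; 4·0 + 7·1 + 1·0) = (1, 0, 7)
w2 = Lw1 = (5·1 + 1·0 + 7·7; 2·1 + 0·0 + 4·7; 4·1 + 7·0 + 1·7) = (54, 30, 11)
w3 = Lw2 = (377, 152, 437)
w4 = Lw3 = (5096, 2502, 3009)
The requested component of w4 is 2502.

2502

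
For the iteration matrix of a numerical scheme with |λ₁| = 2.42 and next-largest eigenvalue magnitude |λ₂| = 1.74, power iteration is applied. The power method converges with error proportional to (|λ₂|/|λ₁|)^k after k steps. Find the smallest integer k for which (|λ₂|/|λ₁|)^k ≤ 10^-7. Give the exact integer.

|λ₂/λ₁| = 1.74/2.42 = 0.71901
Need k ≥ ln(10^-7) / ln(0.71901) = -16.1181 / -0.3299 ≈ 48.860
Smallest integer k satisfying the bound: 49

49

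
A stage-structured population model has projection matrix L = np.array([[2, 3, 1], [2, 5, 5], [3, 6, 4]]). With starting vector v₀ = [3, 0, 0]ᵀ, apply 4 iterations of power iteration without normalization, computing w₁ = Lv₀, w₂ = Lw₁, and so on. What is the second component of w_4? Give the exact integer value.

w1 = Lv₀ = (2·3 + 3·0 + 1·0; 2·3 + 5·0 + 5·0; 3·3 + 6·0 + 4·0) = (6, 6, 9)
w2 = Lw1 = (2·6 + 3·6 + 1·9; 2·6 + 5·6 + 5·9; 3·6 + 6·6 + 4·9) = (39, 87, 90)
w3 = Lw2 = (429, 963, 999)
w4 = Lw3 = (4746, 10668, 11061)
The requested component of w4 is 10668.

10668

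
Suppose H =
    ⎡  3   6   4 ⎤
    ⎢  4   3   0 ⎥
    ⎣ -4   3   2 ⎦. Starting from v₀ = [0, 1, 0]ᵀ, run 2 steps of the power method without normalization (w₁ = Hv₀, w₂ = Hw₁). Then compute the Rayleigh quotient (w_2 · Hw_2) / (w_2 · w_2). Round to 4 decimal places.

w1 = Hv₀ = (6, 3, 3)
w2 = Hw1 = (48, 33, -9)
Hw2 = (306, 291, -111)
w2·Hw2 = 48·306 + 33·291 + (-9)·(-111) = 25290; w2·w2 = 48·48 + 33·33 + (-9)·(-9) = 3474
λ ≈ 25290/3474 = 7.2798

λ ≈ 7.2798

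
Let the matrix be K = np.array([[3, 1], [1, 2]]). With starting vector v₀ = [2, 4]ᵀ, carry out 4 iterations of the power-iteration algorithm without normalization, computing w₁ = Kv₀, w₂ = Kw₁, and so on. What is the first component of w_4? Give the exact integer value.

550

w1 = Kv₀ = (3·2 + 1·4; 1·2 + 2·4) = (10, 10)
w2 = Kw1 = (3·10 + 1·10; 1·10 + 2·10) = (40, 30)
w3 = Kw2 = (150, 100)
w4 = Kw3 = (550, 350)
The requested component of w4 is 550.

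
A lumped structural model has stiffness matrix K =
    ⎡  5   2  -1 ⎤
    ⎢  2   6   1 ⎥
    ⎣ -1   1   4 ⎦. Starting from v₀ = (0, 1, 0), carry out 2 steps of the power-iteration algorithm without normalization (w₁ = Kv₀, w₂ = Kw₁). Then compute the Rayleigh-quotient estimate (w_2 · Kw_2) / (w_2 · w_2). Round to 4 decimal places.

w1 = Kv₀ = (5·0 + 2·1 + (-1)·0; 2·0 + 6·1 + 1·0; (-1)·0 + 1·1 + 4·0) = (2, 6, 1)
w2 = Kw1 = (5·2 + 2·6 + (-1)·1; 2·2 + 6·6 + 1·1; (-1)·2 + 1·6 + 4·1) = (21, 41, 8)
Kw2 = (179, 296, 52)
w2·Kw2 = 21·179 + 41·296 + 8·52 = 16311; w2·w2 = 21·21 + 41·41 + 8·8 = 2186
λ ≈ 16311/2186 = 7.4616

7.4616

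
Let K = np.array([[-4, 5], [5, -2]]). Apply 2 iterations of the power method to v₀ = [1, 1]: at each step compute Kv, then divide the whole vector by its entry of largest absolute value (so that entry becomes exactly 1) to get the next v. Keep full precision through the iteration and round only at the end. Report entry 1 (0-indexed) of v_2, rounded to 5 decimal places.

-0.09091

Kv0 = (1.000000, 3.000000); divide by 3.000000 → v1 = (0.333333, 1.000000)
Kv1 = (3.666667, -0.333333); divide by 3.666667 → v2 = (1.000000, -0.090909)
Requested entry of v2: -1/11 = -0.09091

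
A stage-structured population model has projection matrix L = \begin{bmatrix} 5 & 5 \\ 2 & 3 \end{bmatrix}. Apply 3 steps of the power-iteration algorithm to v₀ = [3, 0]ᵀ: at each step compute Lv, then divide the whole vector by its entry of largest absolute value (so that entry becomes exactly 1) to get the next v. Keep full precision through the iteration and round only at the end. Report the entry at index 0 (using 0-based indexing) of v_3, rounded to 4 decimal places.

Lv0 = (15.00000, 6.00000); divide by 15.00000 → v1 = (1.00000, 0.40000)
Lv1 = (7.00000, 3.20000); divide by 7.00000 → v2 = (1.00000, 0.45714)
Lv2 = (7.28571, 3.37143); divide by 7.28571 → v3 = (1.00000, 0.46275)
Requested entry of v3: 765/765 = 1.0000

1.0000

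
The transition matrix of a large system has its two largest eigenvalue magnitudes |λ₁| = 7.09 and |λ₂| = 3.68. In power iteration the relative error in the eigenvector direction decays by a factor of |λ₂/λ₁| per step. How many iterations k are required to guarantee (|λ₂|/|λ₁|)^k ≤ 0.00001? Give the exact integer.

18

|λ₂/λ₁| = 3.68/7.09 = 0.51904
Need k ≥ ln(0.00001) / ln(0.51904) = -11.5129 / -0.6558 ≈ 17.556
Smallest integer k satisfying the bound: 18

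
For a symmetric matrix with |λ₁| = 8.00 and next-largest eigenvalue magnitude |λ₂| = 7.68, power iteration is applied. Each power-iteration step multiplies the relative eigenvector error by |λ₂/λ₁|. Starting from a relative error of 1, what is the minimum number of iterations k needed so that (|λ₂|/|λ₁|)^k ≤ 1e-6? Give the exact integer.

|λ₂/λ₁| = 7.68/8.00 = 0.96000
Need k ≥ ln(1e-6) / ln(0.96000) = -13.8155 / -0.0408 ≈ 338.433
Smallest integer k satisfying the bound: 339

339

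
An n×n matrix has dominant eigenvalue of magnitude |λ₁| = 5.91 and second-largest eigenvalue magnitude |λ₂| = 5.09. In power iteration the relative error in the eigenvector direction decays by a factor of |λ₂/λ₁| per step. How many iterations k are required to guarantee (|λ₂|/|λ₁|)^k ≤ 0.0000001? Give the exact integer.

108

|λ₂/λ₁| = 5.09/5.91 = 0.86125
Need k ≥ ln(0.0000001) / ln(0.86125) = -16.1181 / -0.1494 ≈ 107.909
Smallest integer k satisfying the bound: 108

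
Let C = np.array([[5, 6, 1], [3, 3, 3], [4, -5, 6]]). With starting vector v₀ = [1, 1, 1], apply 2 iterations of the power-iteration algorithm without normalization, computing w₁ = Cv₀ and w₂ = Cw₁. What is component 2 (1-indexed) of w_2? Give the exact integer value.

78

w1 = Cv₀ = (5·1 + 6·1 + 1·1; 3·1 + 3·1 + 3·1; 4·1 + (-5)·1 + 6·1) = (12, 9, 5)
w2 = Cw1 = (5·12 + 6·9 + 1·5; 3·12 + 3·9 + 3·5; 4·12 + (-5)·9 + 6·5) = (119, 78, 33)
The requested component of w2 is 78.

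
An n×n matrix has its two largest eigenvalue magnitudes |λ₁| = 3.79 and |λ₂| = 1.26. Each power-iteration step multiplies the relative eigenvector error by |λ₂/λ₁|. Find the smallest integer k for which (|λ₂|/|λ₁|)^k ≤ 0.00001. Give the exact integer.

11

|λ₂/λ₁| = 1.26/3.79 = 0.33245
Need k ≥ ln(0.00001) / ln(0.33245) = -11.5129 / -1.1013 ≈ 10.454
Smallest integer k satisfying the bound: 11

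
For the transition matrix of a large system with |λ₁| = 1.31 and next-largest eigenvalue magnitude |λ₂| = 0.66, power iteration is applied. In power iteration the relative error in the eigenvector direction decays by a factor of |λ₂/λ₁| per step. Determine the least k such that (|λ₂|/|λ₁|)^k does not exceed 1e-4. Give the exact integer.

|λ₂/λ₁| = 0.66/1.31 = 0.50382
Need k ≥ ln(1e-4) / ln(0.50382) = -9.2103 / -0.6855 ≈ 13.435
Smallest integer k satisfying the bound: 14

14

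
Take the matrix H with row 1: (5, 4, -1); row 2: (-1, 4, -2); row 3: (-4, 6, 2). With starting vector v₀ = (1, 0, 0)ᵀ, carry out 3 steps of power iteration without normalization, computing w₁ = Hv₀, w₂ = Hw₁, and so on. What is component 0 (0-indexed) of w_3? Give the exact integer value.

155

w1 = Hv₀ = (5·1 + 4·0 + (-1)·0; (-1)·1 + 4·0 + (-2)·0; (-4)·1 + 6·0 + 2·0) = (5, -1, -4)
w2 = Hw1 = (5·5 + 4·(-1) + (-1)·(-4); (-1)·5 + 4·(-1) + (-2)·(-4); (-4)·5 + 6·(-1) + 2·(-4)) = (25, -1, -34)
w3 = Hw2 = (155, 39, -174)
The requested component of w3 is 155.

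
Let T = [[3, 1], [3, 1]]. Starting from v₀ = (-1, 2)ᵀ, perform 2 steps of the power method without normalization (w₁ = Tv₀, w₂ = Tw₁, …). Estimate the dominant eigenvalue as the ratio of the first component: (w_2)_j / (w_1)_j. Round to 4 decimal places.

λ ≈ 4.0000

w1 = Tv₀ = (-1, -1)
w2 = Tw1 = (-4, -4)
Ratio at component: -4 / -1 = 4.0000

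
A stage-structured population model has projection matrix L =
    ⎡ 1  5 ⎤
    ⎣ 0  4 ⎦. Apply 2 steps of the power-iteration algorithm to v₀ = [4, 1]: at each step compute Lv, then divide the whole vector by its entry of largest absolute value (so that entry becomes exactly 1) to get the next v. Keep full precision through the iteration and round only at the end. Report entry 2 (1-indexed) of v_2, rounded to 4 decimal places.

0.5517

Lv0 = (9.00000, 4.00000); divide by 9.00000 → v1 = (1.00000, 0.44444)
Lv1 = (3.22222, 1.77778); divide by 3.22222 → v2 = (1.00000, 0.55172)
Requested entry of v2: 16/29 = 0.5517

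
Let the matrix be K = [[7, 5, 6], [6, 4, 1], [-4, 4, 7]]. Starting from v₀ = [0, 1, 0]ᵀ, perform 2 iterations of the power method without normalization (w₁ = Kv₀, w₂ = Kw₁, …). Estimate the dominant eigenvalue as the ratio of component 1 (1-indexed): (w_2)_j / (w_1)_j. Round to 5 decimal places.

w1 = Kv₀ = (5, 4, 4)
w2 = Kw1 = (79, 50, 24)
Ratio at component: 79 / 5 = 15.80000

15.80000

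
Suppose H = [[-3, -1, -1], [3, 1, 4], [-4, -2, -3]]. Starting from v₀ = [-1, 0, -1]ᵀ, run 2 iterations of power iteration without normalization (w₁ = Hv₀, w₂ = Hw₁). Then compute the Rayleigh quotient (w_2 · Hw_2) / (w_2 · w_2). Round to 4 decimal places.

-2.6220

w1 = Hv₀ = ((-3)·(-1) + (-1)·0 + (-1)·(-1); 3·(-1) + 1·0 + 4·(-1); (-4)·(-1) + (-2)·0 + (-3)·(-1)) = (4, -7, 7)
w2 = Hw1 = ((-3)·4 + (-1)·(-7) + (-1)·7; 3·4 + 1·(-7) + 4·7; (-4)·4 + (-2)·(-7) + (-3)·7) = (-12, 33, -23)
Hw2 = (26, -95, 51)
w2·Hw2 = (-12)·26 + 33·(-95) + (-23)·51 = -4620; w2·w2 = (-12)·(-12) + 33·33 + (-23)·(-23) = 1762
λ ≈ -4620/1762 = -2.6220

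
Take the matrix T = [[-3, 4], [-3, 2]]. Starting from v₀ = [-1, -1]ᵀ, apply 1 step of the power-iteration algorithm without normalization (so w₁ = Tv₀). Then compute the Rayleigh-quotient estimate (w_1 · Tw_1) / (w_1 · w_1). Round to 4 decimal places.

λ ≈ -1.0000

w1 = Tv₀ = ((-3)·(-1) + 4·(-1); (-3)·(-1) + 2·(-1)) = (-1, 1)
Tw1 = (7, 5)
w1·Tw1 = (-1)·7 + 1·5 = -2; w1·w1 = (-1)·(-1) + 1·1 = 2
λ ≈ -2/2 = -1.0000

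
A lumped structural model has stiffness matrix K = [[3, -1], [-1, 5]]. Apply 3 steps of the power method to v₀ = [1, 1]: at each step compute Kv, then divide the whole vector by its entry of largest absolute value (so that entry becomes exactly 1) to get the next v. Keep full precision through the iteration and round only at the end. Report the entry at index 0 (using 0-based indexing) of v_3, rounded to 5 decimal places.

-0.13636

Kv0 = (2.000000, 4.000000); divide by 4.000000 → v1 = (0.500000, 1.000000)
Kv1 = (0.500000, 4.500000); divide by 4.500000 → v2 = (0.111111, 1.000000)
Kv2 = (-0.666667, 4.888889); divide by 4.888889 → v3 = (-0.136364, 1.000000)
Requested entry of v3: -12/88 = -0.13636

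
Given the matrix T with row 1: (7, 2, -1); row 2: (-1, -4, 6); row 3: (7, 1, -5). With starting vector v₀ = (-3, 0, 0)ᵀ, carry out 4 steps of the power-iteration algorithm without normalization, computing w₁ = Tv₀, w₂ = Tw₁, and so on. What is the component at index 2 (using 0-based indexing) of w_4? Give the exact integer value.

-3081

w1 = Tv₀ = (-21, 3, -21)
w2 = Tw1 = (-120, -117, -39)
w3 = Tw2 = (-1035, 354, -762)
w4 = Tw3 = (-5775, -4953, -3081)
The requested component of w4 is -3081.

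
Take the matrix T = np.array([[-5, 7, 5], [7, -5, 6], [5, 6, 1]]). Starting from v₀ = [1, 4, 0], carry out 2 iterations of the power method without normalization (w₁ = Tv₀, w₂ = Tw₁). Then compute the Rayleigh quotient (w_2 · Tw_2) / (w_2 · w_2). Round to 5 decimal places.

w1 = Tv₀ = (23, -13, 29)
w2 = Tw1 = (-61, 400, 66)
Tw2 = (3435, -2031, 2161)
w2·Tw2 = (-61)·3435 + 400·(-2031) + 66·2161 = -879309; w2·w2 = (-61)·(-61) + 400·400 + 66·66 = 168077
λ ≈ -879309/168077 = -5.23158

λ ≈ -5.23158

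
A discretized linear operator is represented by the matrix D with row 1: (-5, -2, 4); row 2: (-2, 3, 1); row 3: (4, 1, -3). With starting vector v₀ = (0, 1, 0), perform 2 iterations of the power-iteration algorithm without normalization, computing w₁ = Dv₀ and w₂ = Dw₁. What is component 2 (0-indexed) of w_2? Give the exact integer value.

w1 = Dv₀ = ((-5)·0 + (-2)·1 + 4·0; (-2)·0 + 3·1 + 1·0; 4·0 + 1·1 + (-3)·0) = (-2, 3, 1)
w2 = Dw1 = ((-5)·(-2) + (-2)·3 + 4·1; (-2)·(-2) + 3·3 + 1·1; 4·(-2) + 1·3 + (-3)·1) = (8, 14, -8)
The requested component of w2 is -8.

-8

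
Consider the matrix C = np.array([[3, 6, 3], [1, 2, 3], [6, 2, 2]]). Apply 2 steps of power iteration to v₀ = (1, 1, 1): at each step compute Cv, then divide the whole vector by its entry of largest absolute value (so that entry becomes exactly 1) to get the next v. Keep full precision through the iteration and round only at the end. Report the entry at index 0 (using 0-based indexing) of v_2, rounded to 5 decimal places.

Cv0 = (12.000000, 6.000000, 10.000000); divide by 12.000000 → v1 = (1.000000, 0.500000, 0.833333)
Cv1 = (8.500000, 4.500000, 8.666667); divide by 8.666667 → v2 = (0.980769, 0.519231, 1.000000)
Requested entry of v2: 102/104 = 0.98077

0.98077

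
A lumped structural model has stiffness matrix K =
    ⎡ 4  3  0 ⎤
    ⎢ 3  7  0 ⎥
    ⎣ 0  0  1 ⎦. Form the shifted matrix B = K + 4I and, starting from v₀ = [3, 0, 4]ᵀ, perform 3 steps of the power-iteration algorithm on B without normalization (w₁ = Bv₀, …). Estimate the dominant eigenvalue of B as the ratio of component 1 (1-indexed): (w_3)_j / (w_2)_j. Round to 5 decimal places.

10.34247

B = K + 4I has rows (8, 3, 0); (3, 11, 0); (0, 0, 5)
w1 = Bv₀ = (24, 9, 20)
w2 = Bw1 = (219, 171, 100)
w3 = Bw2 = (2265, 2538, 500)
Ratio: 2265/219 = 10.34247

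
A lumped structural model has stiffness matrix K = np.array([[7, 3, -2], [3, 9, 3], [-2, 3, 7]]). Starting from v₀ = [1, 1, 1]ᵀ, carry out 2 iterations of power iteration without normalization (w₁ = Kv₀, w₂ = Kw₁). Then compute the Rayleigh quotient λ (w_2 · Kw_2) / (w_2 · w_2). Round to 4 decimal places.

11.6880

w1 = Kv₀ = (8, 15, 8)
w2 = Kw1 = (85, 183, 85)
Kw2 = (974, 2157, 974)
w2·Kw2 = 85·974 + 183·2157 + 85·974 = 560311; w2·w2 = 85·85 + 183·183 + 85·85 = 47939
λ ≈ 560311/47939 = 11.6880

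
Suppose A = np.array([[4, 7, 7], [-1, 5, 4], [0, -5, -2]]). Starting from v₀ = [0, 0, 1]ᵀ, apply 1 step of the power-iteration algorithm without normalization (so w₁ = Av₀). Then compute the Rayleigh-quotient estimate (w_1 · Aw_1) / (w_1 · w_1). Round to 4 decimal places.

w1 = Av₀ = (7, 4, -2)
Aw1 = (42, 5, -16)
w1·Aw1 = 7·42 + 4·5 + (-2)·(-16) = 346; w1·w1 = 7·7 + 4·4 + (-2)·(-2) = 69
λ ≈ 346/69 = 5.0145

λ ≈ 5.0145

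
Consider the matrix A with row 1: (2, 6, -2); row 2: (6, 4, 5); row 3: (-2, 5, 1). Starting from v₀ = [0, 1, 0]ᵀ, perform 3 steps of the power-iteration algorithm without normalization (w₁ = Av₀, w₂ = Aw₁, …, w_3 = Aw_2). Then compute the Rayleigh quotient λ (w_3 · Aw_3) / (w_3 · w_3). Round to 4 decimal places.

9.3588

w1 = Av₀ = (6, 4, 5)
w2 = Aw1 = (26, 77, 13)
w3 = Aw2 = (488, 529, 346)
Aw3 = (3458, 6774, 2015)
w3·Aw3 = 488·3458 + 529·6774 + 346·2015 = 5968140; w3·w3 = 488·488 + 529·529 + 346·346 = 637701
λ ≈ 5968140/637701 = 9.3588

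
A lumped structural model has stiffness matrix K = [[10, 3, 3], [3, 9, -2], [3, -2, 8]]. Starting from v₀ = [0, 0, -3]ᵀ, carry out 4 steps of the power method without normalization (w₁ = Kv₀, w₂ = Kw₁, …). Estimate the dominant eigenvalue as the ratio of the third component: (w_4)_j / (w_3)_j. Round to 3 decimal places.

w1 = Kv₀ = (10·0 + 3·0 + 3·(-3); 3·0 + 9·0 + (-2)·(-3); 3·0 + (-2)·0 + 8·(-3)) = (-9, 6, -24)
w2 = Kw1 = (10·(-9) + 3·6 + 3·(-24); 3·(-9) + 9·6 + (-2)·(-24); 3·(-9) + (-2)·6 + 8·(-24)) = (-144, 75, -231)
w3 = Kw2 = (-1908, 705, -2430)
w4 = Kw3 = (-24255, 5481, -26574)
Ratio at component: -26574 / -2430 = 10.936

10.936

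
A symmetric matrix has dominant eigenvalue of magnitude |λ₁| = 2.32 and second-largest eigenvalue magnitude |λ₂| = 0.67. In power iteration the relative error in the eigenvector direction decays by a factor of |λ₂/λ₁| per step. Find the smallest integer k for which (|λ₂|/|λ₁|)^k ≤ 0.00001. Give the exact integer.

|λ₂/λ₁| = 0.67/2.32 = 0.28879
Need k ≥ ln(0.00001) / ln(0.28879) = -11.5129 / -1.2420 ≈ 9.269
Smallest integer k satisfying the bound: 10

10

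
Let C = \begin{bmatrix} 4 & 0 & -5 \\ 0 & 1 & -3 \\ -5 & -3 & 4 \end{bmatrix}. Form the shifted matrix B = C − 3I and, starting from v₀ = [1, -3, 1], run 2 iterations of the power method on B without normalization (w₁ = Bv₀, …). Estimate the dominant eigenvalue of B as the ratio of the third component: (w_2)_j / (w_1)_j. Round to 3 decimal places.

μ ≈ 3.200

B = C − 3I has rows (1, 0, -5); (0, -2, -3); (-5, -3, 1)
w1 = Bv₀ = (1·1 + 0·(-3) + (-5)·1; 0·1 + (-2)·(-3) + (-3)·1; (-5)·1 + (-3)·(-3) + 1·1) = (-4, 3, 5)
w2 = Bw1 = (1·(-4) + 0·3 + (-5)·5; 0·(-4) + (-2)·3 + (-3)·5; (-5)·(-4) + (-3)·3 + 1·5) = (-29, -21, 16)
Ratio: 16/5 = 3.200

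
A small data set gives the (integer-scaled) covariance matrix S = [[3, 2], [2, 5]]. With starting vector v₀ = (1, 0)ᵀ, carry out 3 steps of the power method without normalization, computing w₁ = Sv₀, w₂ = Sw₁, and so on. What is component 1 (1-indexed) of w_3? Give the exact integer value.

w1 = Sv₀ = (3·1 + 2·0; 2·1 + 5·0) = (3, 2)
w2 = Sw1 = (3·3 + 2·2; 2·3 + 5·2) = (13, 16)
w3 = Sw2 = (71, 106)
The requested component of w3 is 71.

71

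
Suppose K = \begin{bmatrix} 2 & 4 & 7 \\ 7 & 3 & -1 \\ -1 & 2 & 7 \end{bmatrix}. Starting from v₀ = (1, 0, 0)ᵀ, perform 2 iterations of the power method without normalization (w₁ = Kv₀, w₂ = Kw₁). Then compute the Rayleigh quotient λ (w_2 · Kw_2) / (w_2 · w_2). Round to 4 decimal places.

λ ≈ 8.2955

w1 = Kv₀ = (2·1 + 4·0 + 7·0; 7·1 + 3·0 + (-1)·0; (-1)·1 + 2·0 + 7·0) = (2, 7, -1)
w2 = Kw1 = (2·2 + 4·7 + 7·(-1); 7·2 + 3·7 + (-1)·(-1); (-1)·2 + 2·7 + 7·(-1)) = (25, 36, 5)
Kw2 = (229, 278, 82)
w2·Kw2 = 25·229 + 36·278 + 5·82 = 16143; w2·w2 = 25·25 + 36·36 + 5·5 = 1946
λ ≈ 16143/1946 = 8.2955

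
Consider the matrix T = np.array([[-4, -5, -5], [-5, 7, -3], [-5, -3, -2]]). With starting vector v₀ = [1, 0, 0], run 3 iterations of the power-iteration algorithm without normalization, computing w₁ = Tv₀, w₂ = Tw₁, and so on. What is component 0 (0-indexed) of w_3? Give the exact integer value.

-489

w1 = Tv₀ = ((-4)·1 + (-5)·0 + (-5)·0; (-5)·1 + 7·0 + (-3)·0; (-5)·1 + (-3)·0 + (-2)·0) = (-4, -5, -5)
w2 = Tw1 = ((-4)·(-4) + (-5)·(-5) + (-5)·(-5); (-5)·(-4) + 7·(-5) + (-3)·(-5); (-5)·(-4) + (-3)·(-5) + (-2)·(-5)) = (66, 0, 45)
w3 = Tw2 = (-489, -465, -420)
The requested component of w3 is -489.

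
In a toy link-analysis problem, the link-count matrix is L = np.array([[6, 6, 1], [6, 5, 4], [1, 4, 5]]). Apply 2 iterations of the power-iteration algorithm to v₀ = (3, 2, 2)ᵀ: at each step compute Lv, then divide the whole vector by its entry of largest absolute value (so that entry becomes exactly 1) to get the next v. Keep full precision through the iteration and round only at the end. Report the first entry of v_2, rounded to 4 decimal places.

Lv0 = (32.00000, 36.00000, 21.00000); divide by 36.00000 → v1 = (0.88889, 1.00000, 0.58333)
Lv1 = (11.91667, 12.66667, 7.80556); divide by 12.66667 → v2 = (0.94079, 1.00000, 0.61623)
Requested entry of v2: 429/456 = 0.9408

0.9408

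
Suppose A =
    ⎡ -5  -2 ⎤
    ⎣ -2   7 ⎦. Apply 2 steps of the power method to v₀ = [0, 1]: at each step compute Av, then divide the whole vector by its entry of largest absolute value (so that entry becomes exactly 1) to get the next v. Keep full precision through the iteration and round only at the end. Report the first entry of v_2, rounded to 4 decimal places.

-0.0755

Av0 = (-2.00000, 7.00000); divide by 7.00000 → v1 = (-0.28571, 1.00000)
Av1 = (-0.57143, 7.57143); divide by 7.57143 → v2 = (-0.07547, 1.00000)
Requested entry of v2: -4/53 = -0.0755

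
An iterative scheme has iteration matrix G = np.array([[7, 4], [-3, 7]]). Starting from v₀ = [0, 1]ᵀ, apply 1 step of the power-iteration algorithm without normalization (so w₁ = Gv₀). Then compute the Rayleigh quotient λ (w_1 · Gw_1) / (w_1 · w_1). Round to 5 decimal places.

w1 = Gv₀ = (7·0 + 4·1; (-3)·0 + 7·1) = (4, 7)
Gw1 = (56, 37)
w1·Gw1 = 4·56 + 7·37 = 483; w1·w1 = 4·4 + 7·7 = 65
λ ≈ 483/65 = 7.43077

7.43077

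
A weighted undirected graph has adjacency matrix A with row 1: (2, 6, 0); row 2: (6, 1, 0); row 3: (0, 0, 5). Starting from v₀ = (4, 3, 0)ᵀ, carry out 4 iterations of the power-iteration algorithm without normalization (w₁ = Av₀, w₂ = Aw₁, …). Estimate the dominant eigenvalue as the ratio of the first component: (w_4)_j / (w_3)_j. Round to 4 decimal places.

w1 = Av₀ = (26, 27, 0)
w2 = Aw1 = (214, 183, 0)
w3 = Aw2 = (1526, 1467, 0)
w4 = Aw3 = (11854, 10623, 0)
Ratio at component: 11854 / 1526 = 7.7680

7.7680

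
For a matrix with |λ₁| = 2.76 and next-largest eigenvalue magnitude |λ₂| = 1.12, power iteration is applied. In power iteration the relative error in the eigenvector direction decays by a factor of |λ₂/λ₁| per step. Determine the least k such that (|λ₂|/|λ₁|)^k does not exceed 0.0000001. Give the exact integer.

18

|λ₂/λ₁| = 1.12/2.76 = 0.40580
Need k ≥ ln(0.0000001) / ln(0.40580) = -16.1181 / -0.9019 ≈ 17.871
Smallest integer k satisfying the bound: 18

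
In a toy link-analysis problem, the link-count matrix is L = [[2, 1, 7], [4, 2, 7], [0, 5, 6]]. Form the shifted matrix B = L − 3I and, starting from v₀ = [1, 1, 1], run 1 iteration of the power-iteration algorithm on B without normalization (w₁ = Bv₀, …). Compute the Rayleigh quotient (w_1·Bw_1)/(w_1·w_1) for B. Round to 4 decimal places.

B = L − 3I has rows (-1, 1, 7); (4, -1, 7); (0, 5, 3)
w1 = Bv₀ = ((-1)·1 + 1·1 + 7·1; 4·1 + (-1)·1 + 7·1; 0·1 + 5·1 + 3·1) = (7, 10, 8)
Bw1 = (59, 74, 74)
w1·Bw1 = 1745; w1·w1 = 213; μ ≈ 1745/213 = 8.1925

μ ≈ 8.1925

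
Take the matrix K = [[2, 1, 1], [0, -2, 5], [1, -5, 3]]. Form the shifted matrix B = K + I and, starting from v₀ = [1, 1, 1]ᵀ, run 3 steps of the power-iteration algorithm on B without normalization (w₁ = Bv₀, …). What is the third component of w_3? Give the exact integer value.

B = K + I has rows (3, 1, 1); (0, -1, 5); (1, -5, 4)
w1 = Bv₀ = (3·1 + 1·1 + 1·1; 0·1 + (-1)·1 + 5·1; 1·1 + (-5)·1 + 4·1) = (5, 4, 0)
w2 = Bw1 = (3·5 + 1·4 + 1·0; 0·5 + (-1)·4 + 5·0; 1·5 + (-5)·4 + 4·0) = (19, -4, -15)
w3 = Bw2 = (38, -71, -21)
Requested component of w3: -21

-21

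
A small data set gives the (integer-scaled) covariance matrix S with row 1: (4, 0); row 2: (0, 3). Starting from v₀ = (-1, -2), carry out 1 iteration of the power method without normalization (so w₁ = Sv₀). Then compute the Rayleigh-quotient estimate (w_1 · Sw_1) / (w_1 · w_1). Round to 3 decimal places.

3.308

w1 = Sv₀ = (4·(-1) + 0·(-2); 0·(-1) + 3·(-2)) = (-4, -6)
Sw1 = (-16, -18)
w1·Sw1 = (-4)·(-16) + (-6)·(-18) = 172; w1·w1 = (-4)·(-4) + (-6)·(-6) = 52
λ ≈ 172/52 = 3.308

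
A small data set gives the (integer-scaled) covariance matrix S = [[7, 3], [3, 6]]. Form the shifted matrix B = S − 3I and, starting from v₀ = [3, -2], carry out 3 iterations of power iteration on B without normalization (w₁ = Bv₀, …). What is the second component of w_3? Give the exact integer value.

180

B = S − 3I has rows (4, 3); (3, 3)
w1 = Bv₀ = (6, 3)
w2 = Bw1 = (33, 27)
w3 = Bw2 = (213, 180)
Requested component of w3: 180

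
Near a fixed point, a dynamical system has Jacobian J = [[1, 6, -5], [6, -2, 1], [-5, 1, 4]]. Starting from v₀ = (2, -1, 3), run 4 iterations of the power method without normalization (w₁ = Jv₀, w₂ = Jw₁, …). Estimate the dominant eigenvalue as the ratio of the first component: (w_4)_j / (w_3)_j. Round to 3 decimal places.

-3.070

w1 = Jv₀ = (1·2 + 6·(-1) + (-5)·3; 6·2 + (-2)·(-1) + 1·3; (-5)·2 + 1·(-1) + 4·3) = (-19, 17, 1)
w2 = Jw1 = (1·(-19) + 6·17 + (-5)·1; 6·(-19) + (-2)·17 + 1·1; (-5)·(-19) + 1·17 + 4·1) = (78, -147, 116)
w3 = Jw2 = (-1384, 878, -73)
w4 = Jw3 = (4249, -10133, 7506)
Ratio at component: 4249 / -1384 = -3.070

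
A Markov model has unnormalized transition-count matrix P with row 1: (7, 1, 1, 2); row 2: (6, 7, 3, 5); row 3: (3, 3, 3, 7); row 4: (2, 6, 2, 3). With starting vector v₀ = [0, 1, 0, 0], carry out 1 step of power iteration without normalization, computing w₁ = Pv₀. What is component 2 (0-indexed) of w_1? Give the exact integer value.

w1 = Pv₀ = (1, 7, 3, 6)
The requested component of w1 is 3.

3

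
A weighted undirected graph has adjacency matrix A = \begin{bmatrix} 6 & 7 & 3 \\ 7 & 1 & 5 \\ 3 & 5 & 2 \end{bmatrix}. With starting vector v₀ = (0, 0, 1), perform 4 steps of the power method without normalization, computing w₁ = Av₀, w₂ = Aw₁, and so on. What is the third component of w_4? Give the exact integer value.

6221

w1 = Av₀ = (6·0 + 7·0 + 3·1; 7·0 + 1·0 + 5·1; 3·0 + 5·0 + 2·1) = (3, 5, 2)
w2 = Aw1 = (6·3 + 7·5 + 3·2; 7·3 + 1·5 + 5·2; 3·3 + 5·5 + 2·2) = (59, 36, 38)
w3 = Aw2 = (720, 639, 433)
w4 = Aw3 = (10092, 7844, 6221)
The requested component of w4 is 6221.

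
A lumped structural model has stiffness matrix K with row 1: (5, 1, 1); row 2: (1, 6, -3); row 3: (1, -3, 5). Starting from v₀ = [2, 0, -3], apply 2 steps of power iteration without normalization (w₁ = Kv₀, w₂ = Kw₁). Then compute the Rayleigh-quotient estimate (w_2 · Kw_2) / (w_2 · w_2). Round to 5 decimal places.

w1 = Kv₀ = (5·2 + 1·0 + 1·(-3); 1·2 + 6·0 + (-3)·(-3); 1·2 + (-3)·0 + 5·(-3)) = (7, 11, -13)
w2 = Kw1 = (5·7 + 1·11 + 1·(-13); 1·7 + 6·11 + (-3)·(-13); 1·7 + (-3)·11 + 5·(-13)) = (33, 112, -91)
Kw2 = (186, 978, -758)
w2·Kw2 = 33·186 + 112·978 + (-91)·(-758) = 184652; w2·w2 = 33·33 + 112·112 + (-91)·(-91) = 21914
λ ≈ 184652/21914 = 8.42621

λ ≈ 8.42621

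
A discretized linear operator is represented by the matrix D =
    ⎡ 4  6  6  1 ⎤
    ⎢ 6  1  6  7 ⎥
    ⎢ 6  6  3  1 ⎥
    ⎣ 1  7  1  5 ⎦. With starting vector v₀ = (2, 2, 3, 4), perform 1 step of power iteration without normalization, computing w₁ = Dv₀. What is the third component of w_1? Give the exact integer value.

w1 = Dv₀ = (4·2 + 6·2 + 6·3 + 1·4; 6·2 + 1·2 + 6·3 + 7·4; 6·2 + 6·2 + 3·3 + 1·4; 1·2 + 7·2 + 1·3 + 5·4) = (42, 60, 37, 39)
The requested component of w1 is 37.

37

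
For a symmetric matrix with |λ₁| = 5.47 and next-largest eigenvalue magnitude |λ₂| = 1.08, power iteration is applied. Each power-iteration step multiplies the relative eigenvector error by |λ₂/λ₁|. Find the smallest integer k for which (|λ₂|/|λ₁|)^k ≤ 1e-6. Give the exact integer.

|λ₂/λ₁| = 1.08/5.47 = 0.19744
Need k ≥ ln(1e-6) / ln(0.19744) = -13.8155 / -1.6223 ≈ 8.516
Smallest integer k satisfying the bound: 9

9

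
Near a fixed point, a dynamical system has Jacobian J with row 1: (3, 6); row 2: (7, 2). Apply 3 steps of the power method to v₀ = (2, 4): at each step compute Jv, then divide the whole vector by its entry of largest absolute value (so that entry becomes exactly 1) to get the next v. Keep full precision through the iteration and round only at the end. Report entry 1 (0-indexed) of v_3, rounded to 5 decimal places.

Jv0 = (30.000000, 22.000000); divide by 30.000000 → v1 = (1.000000, 0.733333)
Jv1 = (7.400000, 8.466667); divide by 8.466667 → v2 = (0.874016, 1.000000)
Jv2 = (8.622047, 8.118110); divide by 8.622047 → v3 = (1.000000, 0.941553)
Requested entry of v3: 2062/2190 = 0.94155

0.94155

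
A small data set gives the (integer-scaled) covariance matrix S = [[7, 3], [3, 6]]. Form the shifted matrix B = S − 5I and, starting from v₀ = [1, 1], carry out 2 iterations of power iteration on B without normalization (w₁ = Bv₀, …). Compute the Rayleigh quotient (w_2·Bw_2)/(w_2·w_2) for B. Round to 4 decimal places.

μ ≈ 4.5408

B = S − 5I has rows (2, 3); (3, 1)
w1 = Bv₀ = (2·1 + 3·1; 3·1 + 1·1) = (5, 4)
w2 = Bw1 = (2·5 + 3·4; 3·5 + 1·4) = (22, 19)
Bw2 = (101, 85)
w2·Bw2 = 3837; w2·w2 = 845; μ ≈ 3837/845 = 4.5408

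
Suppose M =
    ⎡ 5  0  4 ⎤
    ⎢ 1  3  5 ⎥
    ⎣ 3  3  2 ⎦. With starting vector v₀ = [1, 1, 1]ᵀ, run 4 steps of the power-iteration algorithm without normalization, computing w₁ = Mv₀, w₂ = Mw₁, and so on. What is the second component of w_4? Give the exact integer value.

5625

w1 = Mv₀ = (9, 9, 8)
w2 = Mw1 = (77, 76, 70)
w3 = Mw2 = (665, 655, 599)
w4 = Mw3 = (5721, 5625, 5158)
The requested component of w4 is 5625.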